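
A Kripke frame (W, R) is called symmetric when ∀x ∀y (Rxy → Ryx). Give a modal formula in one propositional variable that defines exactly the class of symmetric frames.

p → □◇p

A defining formula is p → □◇p (the B axiom).
Suppose p→□◇p is valid. Take Rxy and set V(p)={x}. Then p at x, so □◇p at x, so ◇p at y, so some z with Ryz has p; z=x, i.e. Ryx.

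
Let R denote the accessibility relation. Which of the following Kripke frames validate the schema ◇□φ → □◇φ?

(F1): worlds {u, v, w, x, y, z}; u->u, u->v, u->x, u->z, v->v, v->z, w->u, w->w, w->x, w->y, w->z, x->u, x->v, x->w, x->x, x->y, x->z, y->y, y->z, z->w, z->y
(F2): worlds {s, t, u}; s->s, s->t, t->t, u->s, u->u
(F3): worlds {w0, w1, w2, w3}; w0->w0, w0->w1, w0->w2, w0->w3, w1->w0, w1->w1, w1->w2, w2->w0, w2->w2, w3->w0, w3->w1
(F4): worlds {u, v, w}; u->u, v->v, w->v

(F2), (F3), (F4)

This is the axiom for convergence; its first-order frame correspondent is ∀x ∀y ∀z (Rxy ∧ Rxz → ∃w (Ryw ∧ Rzw)).
(F1): fails — Ruv and Ruz but v and z have no common successor.
(F2): satisfies the condition.
(F3): satisfies the condition.
(F4): satisfies the condition.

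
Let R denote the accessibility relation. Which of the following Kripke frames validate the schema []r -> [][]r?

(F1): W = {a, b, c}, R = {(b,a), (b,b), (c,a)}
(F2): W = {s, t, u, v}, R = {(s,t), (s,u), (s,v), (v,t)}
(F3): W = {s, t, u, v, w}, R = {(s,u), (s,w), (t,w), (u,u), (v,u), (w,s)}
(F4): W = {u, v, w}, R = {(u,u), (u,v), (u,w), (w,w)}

(F1), (F2), (F4)

This is the axiom for transitivity; its first-order frame correspondent is forall x forall y forall z (Rxy & Ryz -> Rxz).
(F1): ✓.
(F2): ✓.
(F3): fails — Rtw and Rws but not Rts.
(F4): ✓.
Valid on: (F1), (F2), (F4).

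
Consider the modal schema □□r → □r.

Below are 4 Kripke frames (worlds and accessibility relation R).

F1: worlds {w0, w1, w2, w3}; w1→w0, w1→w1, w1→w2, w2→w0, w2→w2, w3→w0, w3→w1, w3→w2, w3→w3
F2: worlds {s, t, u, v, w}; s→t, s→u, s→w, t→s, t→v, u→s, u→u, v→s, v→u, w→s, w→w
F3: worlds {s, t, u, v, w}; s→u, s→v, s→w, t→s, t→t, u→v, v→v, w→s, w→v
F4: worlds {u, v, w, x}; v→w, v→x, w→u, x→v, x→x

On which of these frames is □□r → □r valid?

The schema corresponds to density: ∀x ∀y (Rxy → ∃z (Rxz ∧ Rzy)).
F1: satisfies the condition.
F2: fails — Rtv but no z with Rtz and Rzv.
F3: fails — Rsw but no z with Rsz and Rzw.
F4: fails — Rwu but no z with Rwz and Rzu.

F1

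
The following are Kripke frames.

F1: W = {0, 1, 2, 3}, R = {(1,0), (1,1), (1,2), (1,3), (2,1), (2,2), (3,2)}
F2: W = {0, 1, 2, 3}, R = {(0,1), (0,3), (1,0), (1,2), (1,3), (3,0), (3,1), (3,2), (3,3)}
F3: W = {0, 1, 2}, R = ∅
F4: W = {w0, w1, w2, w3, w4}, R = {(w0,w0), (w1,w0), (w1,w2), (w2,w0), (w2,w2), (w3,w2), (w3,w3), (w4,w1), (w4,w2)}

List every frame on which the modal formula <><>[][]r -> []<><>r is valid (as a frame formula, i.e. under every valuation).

F3, F4

The schema corresponds to a generalized confluence (Geach) condition: forall x forall y forall z ((x R^2 y & xRz) -> exists w (y R^2 w & z R^2 w)).
F1: fails — 1R²0, 1R0 but no w with 0R²w and 0R²w.
F2: fails — 0R²2, 0R1 but no w with 2R²w and 1R²w.
F3: holds.
F4: holds.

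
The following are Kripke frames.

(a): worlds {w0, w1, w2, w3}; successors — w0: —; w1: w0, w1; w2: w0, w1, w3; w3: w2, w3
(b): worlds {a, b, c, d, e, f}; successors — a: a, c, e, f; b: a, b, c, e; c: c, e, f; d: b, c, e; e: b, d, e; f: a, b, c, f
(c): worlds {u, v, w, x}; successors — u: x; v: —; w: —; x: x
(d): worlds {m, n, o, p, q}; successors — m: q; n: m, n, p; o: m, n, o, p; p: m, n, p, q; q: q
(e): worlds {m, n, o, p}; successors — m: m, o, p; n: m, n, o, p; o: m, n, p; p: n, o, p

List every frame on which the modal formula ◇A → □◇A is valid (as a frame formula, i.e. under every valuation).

The schema corresponds to the Euclidean property: ∀x ∀y ∀z (Rxy ∧ Rxz → Ryz).
(a): fails — Rw1w0 and Rw1w1 but not Rw0w1.
(b): fails — Rae and Raf but not Ref.
(c): satisfies the condition.
(d): fails — Rnm and Rnn but not Rmn.
(e): fails — Rmo and Rmo but not Roo.
Valid on: (c).

(c)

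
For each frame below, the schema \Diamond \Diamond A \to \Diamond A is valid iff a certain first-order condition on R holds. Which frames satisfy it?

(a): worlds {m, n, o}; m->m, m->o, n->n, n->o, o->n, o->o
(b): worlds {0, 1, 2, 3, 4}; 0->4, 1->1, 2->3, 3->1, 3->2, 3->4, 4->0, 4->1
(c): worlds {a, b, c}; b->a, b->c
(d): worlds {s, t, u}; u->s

The schema corresponds to transitivity: \forall x \forall y \forall z (Rxy \wedge Ryz \to Rxz).
(a): fails — Rmo and Ron but not Rmn.
(b): fails — R34 and R40 but not R30.
(c): ✓.
(d): ✓.

(c), (d)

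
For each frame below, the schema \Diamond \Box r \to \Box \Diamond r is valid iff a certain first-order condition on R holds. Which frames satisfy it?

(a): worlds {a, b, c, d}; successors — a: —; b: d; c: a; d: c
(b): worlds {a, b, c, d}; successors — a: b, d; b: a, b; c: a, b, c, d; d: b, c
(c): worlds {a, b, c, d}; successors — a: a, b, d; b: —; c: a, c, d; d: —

(b)

The schema corresponds to convergence: \forall x \forall y \forall z (Rxy \wedge Rxz \to \exists w (Ryw \wedge Rzw)).
(a): fails — Rca and Rca but a and a have no common successor.
(b): ✓.
(c): fails — Rab and Rab but b and b have no common successor.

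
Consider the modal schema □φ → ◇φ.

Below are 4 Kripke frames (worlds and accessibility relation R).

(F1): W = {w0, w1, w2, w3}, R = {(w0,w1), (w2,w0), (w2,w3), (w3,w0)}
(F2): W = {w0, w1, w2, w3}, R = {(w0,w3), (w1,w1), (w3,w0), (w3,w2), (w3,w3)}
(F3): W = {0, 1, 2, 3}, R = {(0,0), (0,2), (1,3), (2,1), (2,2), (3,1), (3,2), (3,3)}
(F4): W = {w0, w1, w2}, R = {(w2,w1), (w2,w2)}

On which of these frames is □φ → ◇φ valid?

Frame correspondent (Sahlqvist): ∀x ∃y Rxy — i.e. seriality.
(F1): fails — world w1 has no successor.
(F2): fails — world w2 has no successor.
(F3): satisfies the condition.
(F4): fails — world w0 has no successor.
Valid on: (F3).

(F3)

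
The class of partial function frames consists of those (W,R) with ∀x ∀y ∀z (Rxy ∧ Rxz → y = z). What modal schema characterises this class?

A defining formula is ◇r → □r (the CD axiom).
Suppose ◇r→□r is valid. Take Rxy, Rxz and set V(r)={y}. Then ◇r at x, so □r at x, so r at z, i.e. z=y.

◇r → □r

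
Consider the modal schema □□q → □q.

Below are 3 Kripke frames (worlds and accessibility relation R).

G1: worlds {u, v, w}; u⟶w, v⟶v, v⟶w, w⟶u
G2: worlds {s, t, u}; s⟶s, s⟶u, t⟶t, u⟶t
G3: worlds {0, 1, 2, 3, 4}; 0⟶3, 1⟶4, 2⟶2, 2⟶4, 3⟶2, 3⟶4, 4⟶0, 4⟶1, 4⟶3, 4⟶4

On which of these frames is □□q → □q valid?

G2

This is the axiom for density; its first-order frame correspondent is ∀x ∀y (Rxy → ∃z (Rxz ∧ Rzy)).
G1: fails — Rwu but no z with Rwz and Rzu.
G2: holds.
G3: fails — R03 but no z with R0z and Rz3.
Valid on: G2.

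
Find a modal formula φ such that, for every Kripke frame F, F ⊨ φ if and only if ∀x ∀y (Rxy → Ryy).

□(□q → q)

This is shift-reflexivity; the standard corresponding axiom is T□: □(□q → q).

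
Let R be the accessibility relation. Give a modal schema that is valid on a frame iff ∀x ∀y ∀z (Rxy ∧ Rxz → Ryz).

A defining formula is ◇q → □◇q (the 5 axiom).
Suppose ◇q→□◇q is valid. Take Rxy, Rxz and set V(q)={y}. Then ◇q at x, so □◇q at x, so ◇q at z, so some w with Rzw has q; w=y, i.e. Rzy. By symmetry of the argument, Ryz.

◇q → □◇q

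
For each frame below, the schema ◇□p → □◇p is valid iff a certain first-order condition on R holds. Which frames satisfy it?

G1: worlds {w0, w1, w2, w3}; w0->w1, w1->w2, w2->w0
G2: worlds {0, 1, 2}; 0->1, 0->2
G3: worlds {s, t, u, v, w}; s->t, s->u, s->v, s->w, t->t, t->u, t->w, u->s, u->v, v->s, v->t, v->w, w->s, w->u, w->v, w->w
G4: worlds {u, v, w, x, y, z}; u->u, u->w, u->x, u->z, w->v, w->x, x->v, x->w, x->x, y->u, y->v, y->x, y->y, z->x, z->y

G1

Frame correspondent (Sahlqvist): ∀x ∀y ∀z (Rxy ∧ Rxz → ∃w (Ryw ∧ Rzw)) — i.e. convergence.
G1: holds.
G2: fails — R01 and R01 but 1 and 1 have no common successor.
G3: fails — Rsu and Rst but u and t have no common successor.
G4: fails — Rwx and Rwv but x and v have no common successor.
Valid on: G1.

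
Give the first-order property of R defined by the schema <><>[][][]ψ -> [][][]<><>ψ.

This is a Sahlqvist (Geach-type) schema ◇^2□^3ψ → □^3◇^2ψ.
Minimal-valuation argument: fix x; take any y with xR^2y and any z with xR^3z. Set V(ψ) to the set of worlds R-reachable from y in exactly 3 steps. Then □^3ψ holds at y, so the antecedent holds at x; validity forces ◇^2ψ at z, giving a w with zR^2w and yR^3w.
First-order correspondent: forall x forall y forall z ((x R^2 y & x R^3 z) -> exists w (y R^3 w & z R^2 w)).

forall x forall y forall z ((x R^2 y & x R^3 z) -> exists w (y R^3 w & z R^2 w))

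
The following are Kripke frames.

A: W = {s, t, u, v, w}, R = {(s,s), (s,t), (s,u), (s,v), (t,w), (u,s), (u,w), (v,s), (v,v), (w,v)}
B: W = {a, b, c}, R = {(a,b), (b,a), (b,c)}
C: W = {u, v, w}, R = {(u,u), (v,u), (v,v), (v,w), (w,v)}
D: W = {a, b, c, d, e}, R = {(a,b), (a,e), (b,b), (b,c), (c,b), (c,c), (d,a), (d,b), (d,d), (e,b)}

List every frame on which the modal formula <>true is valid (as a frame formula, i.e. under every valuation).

A, C, D

This is the axiom for seriality; its first-order frame correspondent is forall x exists y Rxy.
A: condition met.
B: fails — world c has no successor.
C: condition met.
D: condition met.
Valid on: A, C, D.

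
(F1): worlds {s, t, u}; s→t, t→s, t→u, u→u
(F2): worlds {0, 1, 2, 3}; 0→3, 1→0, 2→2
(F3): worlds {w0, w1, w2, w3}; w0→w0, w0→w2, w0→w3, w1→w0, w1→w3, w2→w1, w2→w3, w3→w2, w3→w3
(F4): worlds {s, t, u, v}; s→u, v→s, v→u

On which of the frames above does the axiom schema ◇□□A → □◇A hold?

Frame correspondent (Sahlqvist): ∀x ∀y ∀z ((xRy ∧ xRz) → ∃w (yR²w ∧ zRw)) — i.e. a generalized confluence (Geach) condition.
(F1): fails — tRs, tRs but no w with sR²w and sRw.
(F2): fails — 0R3, 0R3 but no w with 3R²w and 3Rw.
(F3): ✓.
(F4): fails — sRu, sRu but no w with uR²w and uRw.
Valid on: (F3).

(F3)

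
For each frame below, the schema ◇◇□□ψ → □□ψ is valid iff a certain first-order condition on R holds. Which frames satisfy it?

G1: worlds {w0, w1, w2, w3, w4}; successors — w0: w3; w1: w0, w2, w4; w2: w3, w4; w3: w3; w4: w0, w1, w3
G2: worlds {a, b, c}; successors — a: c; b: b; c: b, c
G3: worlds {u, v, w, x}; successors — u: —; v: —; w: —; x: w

G3

This is the axiom for a generalized confluence (Geach) condition; its first-order frame correspondent is ∀x ∀y ∀z ((xR²y ∧ xR²z) → ∃w (yR²w ∧ z = w)).
G1: fails — w1R²w0, w1R²w0 but no w with w0R²w and w0=w.
G2: fails — aR²b, aR²c but no w with bR²w and c=w.
G3: condition met.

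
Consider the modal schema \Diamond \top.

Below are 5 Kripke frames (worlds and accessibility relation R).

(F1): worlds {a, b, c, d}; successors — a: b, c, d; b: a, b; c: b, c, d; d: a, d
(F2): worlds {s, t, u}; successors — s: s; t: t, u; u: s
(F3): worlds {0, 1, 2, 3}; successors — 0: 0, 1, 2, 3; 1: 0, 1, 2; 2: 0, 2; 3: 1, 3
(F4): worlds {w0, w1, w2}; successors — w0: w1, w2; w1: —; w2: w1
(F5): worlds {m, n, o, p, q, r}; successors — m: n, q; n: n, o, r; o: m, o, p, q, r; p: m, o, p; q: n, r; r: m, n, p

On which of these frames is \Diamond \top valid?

Frame correspondent (Sahlqvist): \forall x \exists y Rxy — i.e. seriality.
(F1): ✓.
(F2): ✓.
(F3): ✓.
(F4): fails — world w1 has no successor.
(F5): ✓.
Valid on: (F1), (F2), (F3), (F5).

(F1), (F2), (F3), (F5)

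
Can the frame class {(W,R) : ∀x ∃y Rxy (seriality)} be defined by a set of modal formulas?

Definable; □q → ◇q defines it

This is a Sahlqvist condition; the D axiom □q → ◇q defines it.
Suppose □q→◇q is valid. At any x set V(q)=W. Then □q at x, so ◇q at x, so x has a successor.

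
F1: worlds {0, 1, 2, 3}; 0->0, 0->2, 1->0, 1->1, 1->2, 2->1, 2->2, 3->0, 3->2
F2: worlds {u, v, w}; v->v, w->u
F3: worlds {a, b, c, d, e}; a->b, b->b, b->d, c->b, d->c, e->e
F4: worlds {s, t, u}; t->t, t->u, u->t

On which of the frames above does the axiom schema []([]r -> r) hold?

This is the axiom for shift-reflexivity; its first-order frame correspondent is forall x forall y (Rxy -> Ryy).
F1: condition met.
F2: fails — Rwu but not Ruu.
F3: fails — Rdc but not Rcc.
F4: fails — Rtu but not Ruu.
Valid on: F1.

F1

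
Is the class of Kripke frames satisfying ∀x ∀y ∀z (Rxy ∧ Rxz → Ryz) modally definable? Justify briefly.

Yes — defined by ◇p → □◇p

The condition is the Euclidean property. A defining modal formula is ◇p → □◇p.
Suppose ◇p→□◇p is valid. Take Rxy, Rxz and set V(p)={y}. Then ◇p at x, so □◇p at x, so ◇p at z, so some w with Rzw has p; w=y, i.e. Rzy. By symmetry of the argument, Ryz.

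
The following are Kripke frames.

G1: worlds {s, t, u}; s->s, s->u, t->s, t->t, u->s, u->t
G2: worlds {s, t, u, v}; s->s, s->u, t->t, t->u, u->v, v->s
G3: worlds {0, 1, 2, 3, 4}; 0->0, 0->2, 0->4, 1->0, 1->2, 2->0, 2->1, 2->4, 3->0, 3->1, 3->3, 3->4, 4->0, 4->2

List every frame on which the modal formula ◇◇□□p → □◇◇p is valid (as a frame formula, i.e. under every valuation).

G1, G3

This is the axiom for a generalized confluence (Geach) condition; its first-order frame correspondent is ∀x ∀y ∀z ((xR²y ∧ xRz) → ∃w (yR²w ∧ zR²w)).
G1: holds.
G2: fails — tR²t, tRu but no w with tR²w and uR²w.
G3: holds.
Valid on: G1, G3.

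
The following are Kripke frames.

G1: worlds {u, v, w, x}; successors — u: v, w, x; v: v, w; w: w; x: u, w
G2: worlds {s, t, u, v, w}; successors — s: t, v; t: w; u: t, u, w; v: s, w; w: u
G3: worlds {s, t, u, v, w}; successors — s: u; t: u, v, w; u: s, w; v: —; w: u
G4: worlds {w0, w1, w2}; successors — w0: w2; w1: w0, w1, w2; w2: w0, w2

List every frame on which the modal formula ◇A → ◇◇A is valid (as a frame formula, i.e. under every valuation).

G4

The schema corresponds to a generalized confluence (Geach) condition: ∀x ∀y (xRy → ∃w (y = w ∧ xR²w)).
G1: fails — uRx but no t with x=t and uR²t.
G2: fails — sRt but no w* with t=w* and sR²w*.
G3: fails — sRu but no w* with u=w* and sR²w*.
G4: condition met.
Valid on: G4.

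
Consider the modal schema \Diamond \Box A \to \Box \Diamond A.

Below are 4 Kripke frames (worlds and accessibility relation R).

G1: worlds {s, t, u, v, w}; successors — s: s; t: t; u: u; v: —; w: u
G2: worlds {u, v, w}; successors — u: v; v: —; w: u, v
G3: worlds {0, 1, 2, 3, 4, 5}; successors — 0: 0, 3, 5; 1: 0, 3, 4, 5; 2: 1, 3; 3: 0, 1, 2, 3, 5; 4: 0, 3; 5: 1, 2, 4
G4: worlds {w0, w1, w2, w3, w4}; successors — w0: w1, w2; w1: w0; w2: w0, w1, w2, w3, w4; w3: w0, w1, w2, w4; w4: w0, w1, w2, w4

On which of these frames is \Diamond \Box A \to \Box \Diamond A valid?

G1

Frame correspondent (Sahlqvist): \forall x \forall y \forall z (Rxy \wedge Rxz \to \exists w (Ryw \wedge Rzw)) — i.e. convergence.
G1: satisfies the condition.
G2: fails — Ruv and Ruv but v and v have no common successor.
G3: fails — R00 and R05 but 0 and 5 have no common successor.
G4: fails — Rw2w1 and Rw2w0 but w1 and w0 have no common successor.
Valid on: G1.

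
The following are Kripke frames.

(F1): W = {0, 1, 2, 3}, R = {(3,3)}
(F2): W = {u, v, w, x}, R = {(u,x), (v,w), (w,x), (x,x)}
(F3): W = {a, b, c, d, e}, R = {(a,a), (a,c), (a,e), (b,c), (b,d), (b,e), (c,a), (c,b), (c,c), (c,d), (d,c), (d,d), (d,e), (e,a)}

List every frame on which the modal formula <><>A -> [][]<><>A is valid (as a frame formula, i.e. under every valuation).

(F1), (F2)

This is the axiom for a generalized confluence (Geach) condition; its first-order frame correspondent is forall x forall y forall z ((x R^2 y & x R^2 z) -> exists w (y = w & z R^2 w)).
(F1): satisfies the condition.
(F2): satisfies the condition.
(F3): fails — aR²b, aR²e but no w with b=w and eR²w.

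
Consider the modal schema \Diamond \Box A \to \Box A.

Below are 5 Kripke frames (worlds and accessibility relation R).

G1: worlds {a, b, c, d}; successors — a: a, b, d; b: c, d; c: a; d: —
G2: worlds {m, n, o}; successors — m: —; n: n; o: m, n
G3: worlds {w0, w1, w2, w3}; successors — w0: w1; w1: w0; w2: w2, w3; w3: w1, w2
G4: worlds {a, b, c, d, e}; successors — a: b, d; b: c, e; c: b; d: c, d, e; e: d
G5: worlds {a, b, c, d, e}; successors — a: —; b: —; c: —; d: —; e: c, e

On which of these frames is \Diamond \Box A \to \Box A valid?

none

The schema corresponds to the Euclidean property: \forall x \forall y \forall z (Rxy \wedge Rxz \to Ryz).
G1: fails — Rab and Rab but not Rbb.
G2: fails — Rom and Rom but not Rmm.
G3: fails — Rw0w1 and Rw0w1 but not Rw1w1.
G4: fails — Rab and Rab but not Rbb.
G5: fails — Rec and Rec but not Rcc.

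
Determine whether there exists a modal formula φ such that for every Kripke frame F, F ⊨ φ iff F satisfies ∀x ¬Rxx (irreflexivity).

If a class were modally definable it would be closed under surjective bounded morphisms (Goldblatt–Thomason).
The 4-cycle (worlds s,t,u,v with s→t→u→v→s) is irreflexive, and the map sending every world to a single reflexive point • is a surjective bounded morphism (forth: every edge maps to (•,•); back: every world has a successor). So any modal formula valid on the 4-cycle is also valid on the reflexive point, which is not irreflexive.
So no modal formula (or set of formulas) defines exactly the irreflexive frames.

Not modally definable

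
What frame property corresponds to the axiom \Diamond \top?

seriality

This is a form of the D axiom.
Its frame correspondent is seriality — \forall x \exists y Rxy.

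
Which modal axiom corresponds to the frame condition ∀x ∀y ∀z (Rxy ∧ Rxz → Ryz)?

◇p → □◇p

The condition is the Euclidean property. The 5 schema ◇p → □◇p defines it.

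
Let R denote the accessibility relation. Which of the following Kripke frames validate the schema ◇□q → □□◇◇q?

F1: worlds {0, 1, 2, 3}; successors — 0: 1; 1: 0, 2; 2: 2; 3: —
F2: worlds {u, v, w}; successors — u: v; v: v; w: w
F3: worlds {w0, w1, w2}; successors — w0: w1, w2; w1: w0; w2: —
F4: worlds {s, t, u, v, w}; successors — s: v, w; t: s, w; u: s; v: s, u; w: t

Frame correspondent (Sahlqvist): ∀x ∀y ∀z ((xRy ∧ xR²z) → ∃w (yRw ∧ zR²w)) — i.e. a generalized confluence (Geach) condition.
F1: fails — 1R0, 1R²2 but no w with 0Rw and 2R²w.
F2: holds.
F3: fails — w0Rw2, w0R²w0 but no w with w2Rw and w0R²w.
F4: fails — sRv, sR²t but no w* with vRw* and tR²w*.
Valid on: F2.

F2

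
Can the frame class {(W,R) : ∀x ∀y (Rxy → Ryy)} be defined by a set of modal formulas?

Definable; □(□r → r) defines it

The condition is shift-reflexivity. A defining modal formula is □(□r → r).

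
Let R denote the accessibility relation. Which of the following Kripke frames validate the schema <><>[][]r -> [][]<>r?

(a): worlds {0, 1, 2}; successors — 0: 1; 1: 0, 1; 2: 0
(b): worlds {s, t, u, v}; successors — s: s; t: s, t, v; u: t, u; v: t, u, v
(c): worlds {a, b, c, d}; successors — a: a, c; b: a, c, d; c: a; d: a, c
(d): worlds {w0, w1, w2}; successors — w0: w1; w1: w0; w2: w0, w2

(a), (c)

The schema corresponds to a generalized confluence (Geach) condition: forall x forall y forall z ((x R^2 y & x R^2 z) -> exists w (y R^2 w & zRw)).
(a): condition met.
(b): fails — tR²s, tR²u but no w with sR²w and uRw.
(c): condition met.
(d): fails — w0R²w0, w0R²w0 but no w with w0R²w and w0Rw.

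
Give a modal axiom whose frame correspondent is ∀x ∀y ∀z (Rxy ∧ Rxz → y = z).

◇s → □s

The condition is partial functionality. The CD schema ◇s → □s defines it.
Suppose ◇s→□s is valid. Take Rxy, Rxz and set V(s)={y}. Then ◇s at x, so □s at x, so s at z, i.e. z=y.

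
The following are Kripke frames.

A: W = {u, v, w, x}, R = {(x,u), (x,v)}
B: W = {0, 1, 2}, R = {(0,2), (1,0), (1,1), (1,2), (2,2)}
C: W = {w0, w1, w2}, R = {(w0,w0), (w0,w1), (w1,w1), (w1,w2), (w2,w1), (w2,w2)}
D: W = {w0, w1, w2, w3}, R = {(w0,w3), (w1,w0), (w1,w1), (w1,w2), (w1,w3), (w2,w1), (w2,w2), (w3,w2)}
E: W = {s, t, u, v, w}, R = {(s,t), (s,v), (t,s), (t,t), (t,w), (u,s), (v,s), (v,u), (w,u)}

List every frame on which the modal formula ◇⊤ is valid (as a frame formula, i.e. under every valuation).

B, C, D, E

The schema corresponds to seriality: ∀x ∃y Rxy.
A: fails — world u has no successor.
B: holds.
C: holds.
D: holds.
E: holds.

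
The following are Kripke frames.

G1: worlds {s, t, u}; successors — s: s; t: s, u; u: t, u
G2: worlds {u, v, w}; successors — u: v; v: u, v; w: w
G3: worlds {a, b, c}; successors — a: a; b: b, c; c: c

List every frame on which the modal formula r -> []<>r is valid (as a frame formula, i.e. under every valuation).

Frame correspondent (Sahlqvist): forall x forall y (Rxy -> Ryx) — i.e. symmetry.
G1: fails — Rts but not Rst.
G2: holds.
G3: fails — Rbc but not Rcb.
Valid on: G2.

G2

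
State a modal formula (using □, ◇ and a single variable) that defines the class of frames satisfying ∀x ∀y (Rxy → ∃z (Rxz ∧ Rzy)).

□□q → □q

A defining formula is □□q → □q (the C4 axiom).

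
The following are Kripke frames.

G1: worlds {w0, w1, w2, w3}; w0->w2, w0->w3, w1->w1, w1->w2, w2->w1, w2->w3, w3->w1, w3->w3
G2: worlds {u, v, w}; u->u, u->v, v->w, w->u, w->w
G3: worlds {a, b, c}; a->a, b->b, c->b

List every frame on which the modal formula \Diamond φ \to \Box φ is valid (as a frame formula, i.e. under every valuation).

Frame correspondent (Sahlqvist): \forall x \forall y \forall z (Rxy \wedge Rxz \to y = z) — i.e. partial functionality.
G1: fails — w0 sees both w2 and w3.
G2: fails — u sees both u and v.
G3: holds.

G3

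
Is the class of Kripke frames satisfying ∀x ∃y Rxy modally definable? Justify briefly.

Yes — defined by □r → ◇r

Yes: it is seriality, defined by the D schema □r → ◇r.
Suppose □r→◇r is valid. At any x set V(r)=W. Then □r at x, so ◇r at x, so x has a successor.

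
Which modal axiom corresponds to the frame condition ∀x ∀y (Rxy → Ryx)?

q → □◇q

The condition is symmetry. The B schema q → □◇q defines it.
Suppose q→□◇q is valid. Take Rxy and set V(q)={x}. Then q at x, so □◇q at x, so ◇q at y, so some z with Ryz has q; z=x, i.e. Ryx.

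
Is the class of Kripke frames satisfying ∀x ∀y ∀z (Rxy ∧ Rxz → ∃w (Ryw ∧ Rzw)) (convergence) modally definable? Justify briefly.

Definable; ◇□p → □◇p defines it

Yes: it is convergence, defined by the .2 schema ◇□p → □◇p.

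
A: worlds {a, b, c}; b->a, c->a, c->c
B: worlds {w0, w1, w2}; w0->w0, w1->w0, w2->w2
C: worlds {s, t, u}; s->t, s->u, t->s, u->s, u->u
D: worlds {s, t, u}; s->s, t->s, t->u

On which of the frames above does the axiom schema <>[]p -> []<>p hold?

The schema corresponds to convergence: forall x forall y forall z (Rxy & Rxz -> exists w (Ryw & Rzw)).
A: fails — Rba and Rba but a and a have no common successor.
B: condition met.
C: condition met.
D: fails — Rts and Rtu but s and u have no common successor.
Valid on: B, C.

B, C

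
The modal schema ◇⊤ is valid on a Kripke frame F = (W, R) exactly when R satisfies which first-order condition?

◇⊤ holds at w iff w has a successor, so frame-validity of ◇⊤ is exactly seriality. Equivalently via □φ → ◇φ:
Suppose □φ→◇φ is valid. At any x set V(φ)=W. Then □φ at x, so ◇φ at x, so x has a successor.
The converse is a direct semantic check.
So the correspondent is seriality.

Seriality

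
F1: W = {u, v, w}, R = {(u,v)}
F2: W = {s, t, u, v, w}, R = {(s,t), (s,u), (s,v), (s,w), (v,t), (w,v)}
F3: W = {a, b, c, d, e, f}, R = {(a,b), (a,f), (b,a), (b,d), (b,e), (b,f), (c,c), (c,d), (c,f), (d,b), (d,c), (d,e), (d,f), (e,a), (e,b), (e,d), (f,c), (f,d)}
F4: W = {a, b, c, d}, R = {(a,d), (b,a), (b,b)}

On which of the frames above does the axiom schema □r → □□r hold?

The schema corresponds to transitivity: ∀x ∀y ∀z (Rxy ∧ Ryz → Rxz).
F1: holds.
F2: fails — Rwv and Rvt but not Rwt.
F3: fails — Reb and Rbf but not Ref.
F4: fails — Rba and Rad but not Rbd.
Valid on: F1.

F1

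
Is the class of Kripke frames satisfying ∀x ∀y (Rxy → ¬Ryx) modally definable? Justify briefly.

If a class were modally definable it would be closed under surjective bounded morphisms (Goldblatt–Thomason).
The 5-cycle (worlds w0,w1,w2,w3,w4 with w0→w1→w2→w3→w4→w0) is asymmetric. Mapping every world to a single reflexive point • is a surjective bounded morphism, and the reflexive point is not asymmetric (R•• but asymmetry requires ¬R••).
So the class is not modally definable.

Not modally definable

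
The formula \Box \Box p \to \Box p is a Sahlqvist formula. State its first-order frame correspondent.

density: \forall x \forall y (Rxy \to \exists z (Rxz \wedge Rzy))

Suppose □□p→□p is valid. Take Rxy and set V(p)={w : xR²w}. Then □□p at x, so □p at x, so p at y, i.e. ∃z(Rxz∧Rzy).
Conversely, on a frame with density the schema holds at every world under every valuation.
So the correspondent is density.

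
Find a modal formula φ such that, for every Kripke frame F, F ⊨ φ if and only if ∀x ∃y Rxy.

The condition is seriality. The D schema □r → ◇r defines it.
Suppose □r→◇r is valid. At any x set V(r)=W. Then □r at x, so ◇r at x, so x has a successor.

□r → ◇r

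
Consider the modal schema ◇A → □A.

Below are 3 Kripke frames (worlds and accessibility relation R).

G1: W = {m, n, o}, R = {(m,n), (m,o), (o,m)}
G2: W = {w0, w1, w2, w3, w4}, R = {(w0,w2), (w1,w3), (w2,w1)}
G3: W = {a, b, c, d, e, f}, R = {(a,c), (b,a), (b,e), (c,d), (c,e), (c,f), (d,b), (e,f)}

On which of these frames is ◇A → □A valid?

The schema corresponds to partial functionality: ∀x ∀y ∀z (Rxy ∧ Rxz → y = z).
G1: fails — m sees both n and o.
G2: holds.
G3: fails — b sees both a and e.

G2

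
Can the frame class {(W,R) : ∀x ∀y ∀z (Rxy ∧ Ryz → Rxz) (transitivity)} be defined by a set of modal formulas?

Yes — defined by □p → □□p

Yes: it is transitivity, defined by the 4 schema □p → □□p.
Suppose □p→□□p is valid. Take Rxy, Ryz and set V(p)={w : Rxw}. Then □p at x, so □□p at x, so □p at y, so p at z, i.e. Rxz.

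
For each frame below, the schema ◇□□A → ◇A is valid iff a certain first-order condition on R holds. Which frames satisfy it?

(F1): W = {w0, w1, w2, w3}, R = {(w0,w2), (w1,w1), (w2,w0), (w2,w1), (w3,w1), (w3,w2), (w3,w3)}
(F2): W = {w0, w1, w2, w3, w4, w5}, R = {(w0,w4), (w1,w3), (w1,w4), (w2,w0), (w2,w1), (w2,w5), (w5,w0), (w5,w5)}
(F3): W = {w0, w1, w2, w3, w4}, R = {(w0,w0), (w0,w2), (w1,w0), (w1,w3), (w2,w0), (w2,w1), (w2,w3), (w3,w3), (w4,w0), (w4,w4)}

(F1), (F3)

Frame correspondent (Sahlqvist): ∀x ∀y (xRy → ∃w (yR²w ∧ xRw)) — i.e. a generalized confluence (Geach) condition.
(F1): condition met.
(F2): fails — w0Rw4 but no w with w4R²w and w0Rw.
(F3): condition met.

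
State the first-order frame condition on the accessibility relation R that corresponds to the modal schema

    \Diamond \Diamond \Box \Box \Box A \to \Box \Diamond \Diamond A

This is a Sahlqvist (Geach-type) schema ◇^2□^3A → □^1◇^2A.
First-order correspondent: \forall x \forall y \forall z ((x R^2 y \wedge xRz) \to \exists w (y R^3 w \wedge z R^2 w)).

\forall x \forall y \forall z ((x R^2 y \wedge xRz) \to \exists w (y R^3 w \wedge z R^2 w))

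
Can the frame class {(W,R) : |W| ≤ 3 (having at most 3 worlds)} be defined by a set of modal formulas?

Modal frame validity is preserved under disjoint unions.
Any modal formula valid on each of 4 disjoint one-world frames is valid on their disjoint union (validity is preserved under disjoint unions). Each one-world frame has |W|=1≤3, but the union has |W|=4.
So no modal formula (or set of formulas) defines exactly the |W|≤3 frames.

Not definable by any modal formula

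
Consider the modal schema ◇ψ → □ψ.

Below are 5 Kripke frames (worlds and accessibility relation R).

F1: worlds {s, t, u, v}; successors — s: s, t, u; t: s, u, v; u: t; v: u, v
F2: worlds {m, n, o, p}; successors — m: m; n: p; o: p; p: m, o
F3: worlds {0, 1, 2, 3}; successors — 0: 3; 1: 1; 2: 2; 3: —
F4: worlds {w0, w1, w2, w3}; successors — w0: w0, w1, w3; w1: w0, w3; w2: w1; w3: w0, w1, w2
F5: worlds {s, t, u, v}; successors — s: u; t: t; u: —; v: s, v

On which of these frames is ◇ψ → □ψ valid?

F3

This is the axiom for partial functionality; its first-order frame correspondent is ∀x ∀y ∀z (Rxy ∧ Rxz → y = z).
F1: fails — s sees both s and t.
F2: fails — p sees both m and o.
F3: holds.
F4: fails — w0 sees both w0 and w1.
F5: fails — v sees both s and v.
Valid on: F3.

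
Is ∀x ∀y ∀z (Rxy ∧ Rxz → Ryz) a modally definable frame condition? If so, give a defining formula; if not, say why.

Yes, by ◇q → □◇q

Yes: it is the Euclidean property, defined by the 5 schema ◇q → □◇q.
Suppose ◇q→□◇q is valid. Take Rxy, Rxz and set V(q)={y}. Then ◇q at x, so □◇q at x, so ◇q at z, so some w with Rzw has q; w=y, i.e. Rzy. By symmetry of the argument, Ryz.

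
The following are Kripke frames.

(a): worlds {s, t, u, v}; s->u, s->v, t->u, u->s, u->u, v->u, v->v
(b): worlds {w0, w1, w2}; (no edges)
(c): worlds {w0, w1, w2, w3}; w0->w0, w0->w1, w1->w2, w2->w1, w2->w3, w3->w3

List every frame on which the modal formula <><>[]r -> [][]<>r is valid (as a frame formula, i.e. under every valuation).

This is the axiom for a generalized confluence (Geach) condition; its first-order frame correspondent is forall x forall y forall z ((x R^2 y & x R^2 z) -> exists w (yRw & zRw)).
(a): holds.
(b): holds.
(c): fails — w0R²w0, w0R²w1 but no w with w0Rw and w1Rw.
Valid on: (a), (b).

(a), (b)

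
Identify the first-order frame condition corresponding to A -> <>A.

Reflexivity

Replacing A by ¬A and contraposing gives the equivalent schema □A → A.
Suppose □A→A is valid. At any x set V(A)={w : Rxw}. Then □A holds at x, so A holds at x, i.e. Rxx.
The converse is a direct semantic check.
Frame condition: forall x Rxx.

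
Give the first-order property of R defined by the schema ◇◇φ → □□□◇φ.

This is a Sahlqvist (Geach-type) schema ◇^2□^0φ → □^3◇^1φ.
First-order correspondent: ∀x ∀y ∀z ((xR²y ∧ xR³z) → ∃w (y = w ∧ zRw)).

∀x ∀y ∀z ((xR²y ∧ xR³z) → ∃w (y = w ∧ zRw))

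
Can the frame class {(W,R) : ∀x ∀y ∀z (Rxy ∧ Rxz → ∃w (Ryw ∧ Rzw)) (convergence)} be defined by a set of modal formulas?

This is a Sahlqvist condition; the .2 axiom ◇□r → □◇r defines it.
Suppose ◇□r→□◇r is valid. Take Rxy, Rxz and set V(r)={w : Ryw}. Then □r at y so ◇□r at x, so □◇r at x, so ◇r at z, giving w with Rzw and Ryw.

Yes, by ◇□r → □◇r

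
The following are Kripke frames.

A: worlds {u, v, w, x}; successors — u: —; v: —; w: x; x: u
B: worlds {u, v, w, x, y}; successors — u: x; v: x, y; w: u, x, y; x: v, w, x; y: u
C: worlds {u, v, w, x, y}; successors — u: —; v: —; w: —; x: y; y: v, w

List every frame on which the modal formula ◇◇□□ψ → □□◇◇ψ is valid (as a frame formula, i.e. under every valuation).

B

Frame correspondent (Sahlqvist): ∀x ∀y ∀z ((xR²y ∧ xR²z) → ∃w (yR²w ∧ zR²w)) — i.e. a generalized confluence (Geach) condition.
A: fails — wR²u, wR²u but no t with uR²t and uR²t.
B: satisfies the condition.
C: fails — xR²v, xR²v but no t with vR²t and vR²t.
Valid on: B.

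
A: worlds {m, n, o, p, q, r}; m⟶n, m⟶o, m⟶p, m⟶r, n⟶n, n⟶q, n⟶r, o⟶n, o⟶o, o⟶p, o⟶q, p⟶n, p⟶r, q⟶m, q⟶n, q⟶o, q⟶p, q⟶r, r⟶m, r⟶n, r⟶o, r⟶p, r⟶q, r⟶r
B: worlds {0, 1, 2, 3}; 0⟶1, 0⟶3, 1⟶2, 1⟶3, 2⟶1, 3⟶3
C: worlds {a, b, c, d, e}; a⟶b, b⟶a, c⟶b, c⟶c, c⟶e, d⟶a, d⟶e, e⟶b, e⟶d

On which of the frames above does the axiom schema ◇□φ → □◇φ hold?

A

This is the axiom for convergence; its first-order frame correspondent is ∀x ∀y ∀z (Rxy ∧ Rxz → ∃w (Ryw ∧ Rzw)).
A: condition met.
B: fails — R12 and R13 but 2 and 3 have no common successor.
C: fails — Rcc and Rcb but c and b have no common successor.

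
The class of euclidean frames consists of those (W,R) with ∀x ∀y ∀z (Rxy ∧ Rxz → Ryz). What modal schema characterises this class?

The condition is the Euclidean property. The 5 schema ◇r → □◇r defines it.
Suppose ◇r→□◇r is valid. Take Rxy, Rxz and set V(r)={y}. Then ◇r at x, so □◇r at x, so ◇r at z, so some w with Rzw has r; w=y, i.e. Rzy. By symmetry of the argument, Ryz.

◇r → □◇r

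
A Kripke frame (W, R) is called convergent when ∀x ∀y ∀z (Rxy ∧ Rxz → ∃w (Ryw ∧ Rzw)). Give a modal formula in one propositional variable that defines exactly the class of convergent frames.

◇□r → □◇r

This is convergence; the standard corresponding axiom is .2: ◇□r → □◇r.
Suppose ◇□r→□◇r is valid. Take Rxy, Rxz and set V(r)={w : Ryw}. Then □r at y so ◇□r at x, so □◇r at x, so ◇r at z, giving w with Rzw and Ryw.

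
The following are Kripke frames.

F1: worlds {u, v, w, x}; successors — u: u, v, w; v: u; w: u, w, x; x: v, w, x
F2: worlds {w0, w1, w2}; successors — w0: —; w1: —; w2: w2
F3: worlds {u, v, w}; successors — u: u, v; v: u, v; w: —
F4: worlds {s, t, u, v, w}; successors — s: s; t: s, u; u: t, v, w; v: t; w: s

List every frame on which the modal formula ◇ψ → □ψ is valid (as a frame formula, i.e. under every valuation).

This is the axiom for partial functionality; its first-order frame correspondent is ∀x ∀y ∀z (Rxy ∧ Rxz → y = z).
F1: fails — u sees both u and v.
F2: holds.
F3: fails — u sees both u and v.
F4: fails — t sees both s and u.

F2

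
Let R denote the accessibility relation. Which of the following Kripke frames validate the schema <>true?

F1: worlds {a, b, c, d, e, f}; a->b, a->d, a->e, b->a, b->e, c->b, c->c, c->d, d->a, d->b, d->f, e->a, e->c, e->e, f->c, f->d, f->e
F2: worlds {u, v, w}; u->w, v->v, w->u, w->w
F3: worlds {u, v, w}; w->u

F1, F2

The schema corresponds to seriality: forall x exists y Rxy.
F1: satisfies the condition.
F2: satisfies the condition.
F3: fails — world u has no successor.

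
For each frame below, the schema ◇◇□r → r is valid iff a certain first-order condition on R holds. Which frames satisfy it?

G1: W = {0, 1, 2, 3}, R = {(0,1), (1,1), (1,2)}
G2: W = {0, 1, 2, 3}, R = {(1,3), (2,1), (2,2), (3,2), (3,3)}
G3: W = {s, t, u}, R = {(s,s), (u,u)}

Frame correspondent (Sahlqvist): ∀x ∀y (xR²y → ∃w (yRw ∧ x = w)) — i.e. a generalized confluence (Geach) condition.
G1: fails — 0R²1 but no w with 1Rw and 0=w.
G2: fails — 1R²3 but no w with 3Rw and 1=w.
G3: holds.
Valid on: G3.

G3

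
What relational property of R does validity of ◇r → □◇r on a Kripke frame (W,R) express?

The Euclidean property

This is the 5 axiom.
Its frame correspondent is the Euclidean property — ∀x ∀y ∀z (Rxy ∧ Rxz → Ryz).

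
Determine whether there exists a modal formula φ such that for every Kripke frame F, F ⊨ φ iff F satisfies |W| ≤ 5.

No

If a class were modally definable it would be closed under disjoint unions (Goldblatt–Thomason).
Any modal formula valid on each of 6 disjoint one-world frames is valid on their disjoint union (validity is preserved under disjoint unions). Each one-world frame has |W|=1≤5, but the union has |W|=6.
So no modal formula (or set of formulas) defines exactly the |W|≤5 frames.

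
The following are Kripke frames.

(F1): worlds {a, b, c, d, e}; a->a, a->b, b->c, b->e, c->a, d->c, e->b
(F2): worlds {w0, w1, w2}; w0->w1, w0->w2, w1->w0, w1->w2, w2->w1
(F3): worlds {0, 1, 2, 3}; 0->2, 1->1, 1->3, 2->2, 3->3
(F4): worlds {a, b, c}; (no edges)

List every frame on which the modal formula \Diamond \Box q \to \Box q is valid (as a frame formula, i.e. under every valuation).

The schema corresponds to the Euclidean property: \forall x \forall y \forall z (Rxy \wedge Rxz \to Ryz).
(F1): fails — Rab and Rab but not Rbb.
(F2): fails — Rw0w1 and Rw0w1 but not Rw1w1.
(F3): fails — R13 and R11 but not R31.
(F4): holds.

(F4)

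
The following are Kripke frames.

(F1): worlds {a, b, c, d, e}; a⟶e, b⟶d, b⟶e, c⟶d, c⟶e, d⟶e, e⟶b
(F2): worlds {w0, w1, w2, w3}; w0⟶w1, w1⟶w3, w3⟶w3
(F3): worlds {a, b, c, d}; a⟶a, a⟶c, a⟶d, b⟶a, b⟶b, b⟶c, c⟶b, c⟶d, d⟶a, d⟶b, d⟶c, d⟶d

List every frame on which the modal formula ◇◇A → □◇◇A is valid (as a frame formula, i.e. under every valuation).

(F2), (F3)

The schema corresponds to a generalized confluence (Geach) condition: ∀x ∀y ∀z ((xR²y ∧ xRz) → ∃w (y = w ∧ zR²w)).
(F1): fails — aR²b, aRe but no w with b=w and eR²w.
(F2): satisfies the condition.
(F3): satisfies the condition.
Valid on: (F2), (F3).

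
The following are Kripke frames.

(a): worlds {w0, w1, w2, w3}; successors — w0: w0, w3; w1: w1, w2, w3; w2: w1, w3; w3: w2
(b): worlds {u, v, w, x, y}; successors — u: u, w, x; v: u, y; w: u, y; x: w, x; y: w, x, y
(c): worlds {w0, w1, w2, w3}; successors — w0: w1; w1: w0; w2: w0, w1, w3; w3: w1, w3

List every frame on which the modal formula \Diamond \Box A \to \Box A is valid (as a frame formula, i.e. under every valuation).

The schema corresponds to the Euclidean property: \forall x \forall y \forall z (Rxy \wedge Rxz \to Ryz).
(a): fails — Rw0w3 and Rw0w0 but not Rw3w0.
(b): fails — Ruw and Ruw but not Rww.
(c): fails — Rw0w1 and Rw0w1 but not Rw1w1.

none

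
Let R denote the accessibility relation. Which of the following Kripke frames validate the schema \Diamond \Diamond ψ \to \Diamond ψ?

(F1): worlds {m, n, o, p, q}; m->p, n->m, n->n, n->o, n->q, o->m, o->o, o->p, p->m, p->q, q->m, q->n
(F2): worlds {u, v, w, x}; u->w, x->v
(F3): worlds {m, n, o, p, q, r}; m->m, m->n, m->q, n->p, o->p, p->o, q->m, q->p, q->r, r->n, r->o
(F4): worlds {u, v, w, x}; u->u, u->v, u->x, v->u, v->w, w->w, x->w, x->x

(F2)

The schema corresponds to transitivity: \forall x \forall y \forall z (Rxy \wedge Ryz \to Rxz).
(F1): fails — Rop and Rpq but not Roq.
(F2): holds.
(F3): fails — Rop and Rpo but not Roo.
(F4): fails — Ruv and Rvw but not Ruw.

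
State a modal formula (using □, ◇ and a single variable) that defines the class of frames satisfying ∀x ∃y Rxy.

□s → ◇s

The condition is seriality. The D schema □s → ◇s defines it.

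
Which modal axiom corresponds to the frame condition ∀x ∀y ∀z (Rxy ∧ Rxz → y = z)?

◇ψ → □ψ

The condition is partial functionality. The CD schema ◇ψ → □ψ defines it.
Suppose ◇ψ→□ψ is valid. Take Rxy, Rxz and set V(ψ)={y}. Then ◇ψ at x, so □ψ at x, so ψ at z, i.e. z=y.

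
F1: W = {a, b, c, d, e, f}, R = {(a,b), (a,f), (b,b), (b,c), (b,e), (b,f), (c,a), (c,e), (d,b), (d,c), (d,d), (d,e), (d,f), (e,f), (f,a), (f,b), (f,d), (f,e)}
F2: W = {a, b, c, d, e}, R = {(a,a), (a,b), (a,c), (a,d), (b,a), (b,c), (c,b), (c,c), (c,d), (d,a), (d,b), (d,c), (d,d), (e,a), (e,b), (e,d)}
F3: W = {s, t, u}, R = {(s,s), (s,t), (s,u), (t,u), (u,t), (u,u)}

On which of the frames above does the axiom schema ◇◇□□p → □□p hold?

F2

The schema corresponds to a generalized confluence (Geach) condition: ∀x ∀y ∀z ((xR²y ∧ xR²z) → ∃w (yR²w ∧ z = w)).
F1: fails — aR²c, aR²a but no w with cR²w and a=w.
F2: ✓.
F3: fails — sR²t, sR²s but no w with tR²w and s=w.
Valid on: F2.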